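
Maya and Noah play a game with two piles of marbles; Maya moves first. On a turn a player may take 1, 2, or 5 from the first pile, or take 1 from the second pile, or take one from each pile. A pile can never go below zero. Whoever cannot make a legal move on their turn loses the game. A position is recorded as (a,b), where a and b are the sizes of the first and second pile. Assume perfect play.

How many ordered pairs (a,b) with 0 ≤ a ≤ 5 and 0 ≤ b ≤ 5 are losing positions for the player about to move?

10

Build the W/L table. Terminal = L. A non-terminal position is W if it has a move to some L; otherwise it is L.
Every move lowers a or b (never raises either), so fill the grid row by row in increasing a, and left to right within a row: each cell's successors are then already labelled.
      b=0  b=1  b=2  b=3  b=4  b=5
a=0:    L    W    L    W    L    W
a=1:    W    W    W    W    W    W
a=2:    W    L    W    L    W    L
a=3:    L    W    W    W    W    W
a=4:    W    W    L    W    L    W
a=5:    W    L    W    W    W    W
Cells with no legal move (terminal, hence L): (0,0).
The remaining L cells, each justified by listing all of its moves:
(0,2): →(0,1)(W) only, which is W, so L
(0,4): →(0,3)(W) only, which is W, so L
(2,1): →(1,1)(W), (0,1)(W), (2,0)(W), (1,0)(W) — all W, so L
(2,3): →(1,3)(W), (0,3)(W), (2,2)(W), (1,2)(W) — all W, so L
(2,5): →(1,5)(W), (0,5)(W), (2,4)(W), (1,4)(W) — all W, so L
(3,0): →(2,0)(W), (1,0)(W) — all W, so L
(4,2): →(3,2)(W), (2,2)(W), (4,1)(W), (3,1)(W) — all W, so L
(4,4): →(3,4)(W), (2,4)(W), (4,3)(W), (3,3)(W) — all W, so L
(5,1): →(4,1)(W), (3,1)(W), (0,1)(W), (5,0)(W), (4,0)(W) — all W, so L
Every other cell has at least one move into one of the L cells above, so it is W.
L cells per row: a=0: 3, a=1: 0, a=2: 3, a=3: 1, a=4: 2, a=5: 1; total 10.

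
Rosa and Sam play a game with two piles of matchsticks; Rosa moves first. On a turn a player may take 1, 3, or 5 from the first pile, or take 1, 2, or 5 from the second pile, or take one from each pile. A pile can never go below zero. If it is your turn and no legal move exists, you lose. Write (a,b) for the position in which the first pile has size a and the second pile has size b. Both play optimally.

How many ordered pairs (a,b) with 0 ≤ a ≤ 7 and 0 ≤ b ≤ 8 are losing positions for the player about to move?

19

Compute win/loss labels from the base case upward. A position with no move is L. Any other position is W if it can reach an L in one move, else L.
Every move lowers a or b (never raises either), so fill the grid row by row in increasing a, and left to right within a row: each cell's successors are then already labelled.
      b=0  b=1  b=2  b=3  b=4  b=5  b=6  b=7  b=8
a=0:    L    W    W    L    W    W    L    W    W
a=1:    W    W    L    W    W    L    W    W    L
a=2:    L    W    W    W    L    W    W    L    W
a=3:    W    W    L    W    W    W    W    W    W
a=4:    L    W    W    W    L    W    W    L    W
a=5:    W    W    L    W    W    W    W    W    W
a=6:    L    W    W    W    L    W    W    L    W
a=7:    W    W    L    W    W    W    L    W    W
Cells with no legal move (terminal, hence L): (0,0).
The remaining L cells, each justified by listing all of its moves:
(0,3): only reaches (0,2)(W), (0,1)(W), all W → L
(0,6): only reaches (0,5)(W), (0,4)(W), (0,1)(W), all W → L
(1,2): only reaches (0,2)(W), (1,1)(W), (1,0)(W), (0,1)(W), all W → L
(1,5): only reaches (0,5)(W), (1,4)(W), (1,3)(W), (1,0)(W), (0,4)(W), all W → L
(1,8): only reaches (0,8)(W), (1,7)(W), (1,6)(W), (1,3)(W), (0,7)(W), all W → L
(2,0): only reaches (1,0)(W), which is W → L
(2,4): only reaches (1,4)(W), (2,3)(W), (2,2)(W), (1,3)(W), all W → L
(2,7): only reaches (1,7)(W), (2,6)(W), (2,5)(W), (2,2)(W), (1,6)(W), all W → L
(3,2): only reaches (2,2)(W), (0,2)(W), (3,1)(W), (3,0)(W), (2,1)(W), all W → L
(4,0): only reaches (3,0)(W), (1,0)(W), all W → L
(4,4): only reaches (3,4)(W), (1,4)(W), (4,3)(W), (4,2)(W), (3,3)(W), all W → L
(4,7): only reaches (3,7)(W), (1,7)(W), (4,6)(W), (4,5)(W), (4,2)(W), (3,6)(W), all W → L
(5,2): only reaches (4,2)(W), (2,2)(W), (0,2)(W), (5,1)(W), (5,0)(W), (4,1)(W), all W → L
(6,0): only reaches (5,0)(W), (3,0)(W), (1,0)(W), all W → L
(6,4): only reaches (5,4)(W), (3,4)(W), (1,4)(W), (6,3)(W), (6,2)(W), (5,3)(W), all W → L
(6,7): only reaches (5,7)(W), (3,7)(W), (1,7)(W), (6,6)(W), (6,5)(W), (6,2)(W), (5,6)(W), all W → L
(7,2): only reaches (6,2)(W), (4,2)(W), (2,2)(W), (7,1)(W), (7,0)(W), (6,1)(W), all W → L
(7,6): only reaches (6,6)(W), (4,6)(W), (2,6)(W), (7,5)(W), (7,4)(W), (7,1)(W), (6,5)(W), all W → L
Every other cell has at least one move into one of the L cells above, so it is W.
L cells per row: a=0: 3, a=1: 3, a=2: 3, a=3: 1, a=4: 3, a=5: 1, a=6: 3, a=7: 2; total 19.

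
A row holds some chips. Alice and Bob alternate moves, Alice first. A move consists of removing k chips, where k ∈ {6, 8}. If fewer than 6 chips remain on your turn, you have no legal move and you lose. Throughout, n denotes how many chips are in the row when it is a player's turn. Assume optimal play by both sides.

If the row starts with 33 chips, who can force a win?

Bob wins.

Build the W/L table. Terminal = L. A non-terminal position is W if it has a move to some L; otherwise it is L.
n=0: no move → L
n=1: no move → L
n=2: no move → L
n=3: no move → L
n=4: no move → L
n=5: no move → L
n=6: can move to 0, which is L ⇒ W
n=7: can move to 1, which is L ⇒ W
n=8: can move to 2, which is L ⇒ W
n=9: can move to 3, which is L ⇒ W
n=10: can move to 4, which is L ⇒ W
n=11: can move to 5, which is L ⇒ W
n=12: can move to 4, which is L ⇒ W
n=13: can move to 5, which is L ⇒ W
n=14: moves to 8(W), 6(W); every one is W ⇒ L
n=15: moves to 9(W), 7(W); every one is W ⇒ L
n=16: moves to 10(W), 8(W); every one is W ⇒ L
n=17: moves to 11(W), 9(W); every one is W ⇒ L
n=18: moves to 12(W), 10(W); every one is W ⇒ L
n=19: moves to 13(W), 11(W); every one is W ⇒ L
n=20: can move to 14, which is L ⇒ W
n=21: can move to 15, which is L ⇒ W
n=22: can move to 16, which is L ⇒ W
n=23: can move to 17, which is L ⇒ W
n=24: can move to 18, which is L ⇒ W
n=25: can move to 19, which is L ⇒ W
n=26: can move to 18, which is L ⇒ W
n=27: can move to 19, which is L ⇒ W
n=28: moves to 22(W), 20(W); every one is W ⇒ L
n=29: moves to 23(W), 21(W); every one is W ⇒ L
n=30: moves to 24(W), 22(W); every one is W ⇒ L
n=31: moves to 25(W), 23(W); every one is W ⇒ L
n=32: moves to 26(W), 24(W); every one is W ⇒ L
n=33: moves to 27(W), 25(W); every one is W ⇒ L
Every move from 33 reaches a W position, so the mover loses.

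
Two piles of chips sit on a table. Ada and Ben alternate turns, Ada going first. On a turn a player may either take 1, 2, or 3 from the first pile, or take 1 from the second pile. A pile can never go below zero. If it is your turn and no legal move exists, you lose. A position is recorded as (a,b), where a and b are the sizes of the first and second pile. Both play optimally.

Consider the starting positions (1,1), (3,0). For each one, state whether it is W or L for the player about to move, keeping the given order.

Work bottom-up. With no move the player to move loses. Otherwise the position is W if at least one move leads to an L position for the opponent, and L if every move leads to a W.
No move ever increases a pile, so every position that can arise here has a ≤ 3 and b ≤ 1; it is enough to label the cells with 0 ≤ a ≤ 3 and 0 ≤ b ≤ 1.
Every move lowers a or b (never raises either), so fill the grid row by row in increasing a, and left to right within a row: each cell's successors are then already labelled.
      b=0  b=1
a=0:    L    W
a=1:    W    L
a=2:    W    W
a=3:    W    W
Cells with no legal move (terminal, hence L): (0,0).
The remaining L cells, each justified by listing all of its moves:
(1,1): moves to (0,1)(W), (1,0)(W); every one is W ⇒ L
Every other cell has at least one move into one of the L cells above, so it is W.
(1,1): one of the L cells justified above, so L
(3,0): the move to (0,0) reaches an L cell, so W

(1,1): L, (3,0): W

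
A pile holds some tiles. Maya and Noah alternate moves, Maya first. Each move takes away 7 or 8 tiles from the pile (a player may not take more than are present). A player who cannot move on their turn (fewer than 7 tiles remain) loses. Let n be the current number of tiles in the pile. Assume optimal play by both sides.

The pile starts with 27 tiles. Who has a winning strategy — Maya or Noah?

Use the standard recursion: the mover loses at a terminal position; elsewhere, the mover wins exactly when some move hands the opponent an L position.
n=0: no move → L
n=1: no move → L
n=2: no move → L
n=3: no move → L
n=4: no move → L
n=5: no move → L
n=6: no move → L
n=7: can move to 0, which is L ⇒ W
n=8: can move to 1, which is L ⇒ W
n=9: can move to 2, which is L ⇒ W
n=10: can move to 3, which is L ⇒ W
n=11: can move to 4, which is L ⇒ W
n=12: can move to 5, which is L ⇒ W
n=13: can move to 6, which is L ⇒ W
n=14: can move to 6, which is L ⇒ W
n=15: moves to 8(W), 7(W); every one is W ⇒ L
n=16: moves to 9(W), 8(W); every one is W ⇒ L
n=17: moves to 10(W), 9(W); every one is W ⇒ L
n=18: moves to 11(W), 10(W); every one is W ⇒ L
n=19: moves to 12(W), 11(W); every one is W ⇒ L
n=20: moves to 13(W), 12(W); every one is W ⇒ L
n=21: moves to 14(W), 13(W); every one is W ⇒ L
n=22: can move to 15, which is L ⇒ W
n=23: can move to 16, which is L ⇒ W
n=24: can move to 17, which is L ⇒ W
n=25: can move to 18, which is L ⇒ W
n=26: can move to 19, which is L ⇒ W
n=27: can move to 20, which is L ⇒ W
The starting position 27 is W: Maya should remove 7, leaving 20, handing over an L position.

Maya wins.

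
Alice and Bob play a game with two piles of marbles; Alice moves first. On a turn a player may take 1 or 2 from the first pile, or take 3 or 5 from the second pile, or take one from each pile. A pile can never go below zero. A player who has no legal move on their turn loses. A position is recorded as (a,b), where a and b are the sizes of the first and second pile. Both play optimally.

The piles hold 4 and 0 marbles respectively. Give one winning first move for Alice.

Move to (3,0).

Classify positions by backward induction: terminal positions (no move available) are L. From any other position, the mover wins iff some move reaches an L.
No move ever increases a pile, so every position that can arise here has a ≤ 4 and b ≤ 0; it is enough to label the cells with 0 ≤ a ≤ 4 and 0 ≤ b ≤ 0.
Every move lowers a or b (never raises either), so fill the grid row by row in increasing a, and left to right within a row: each cell's successors are then already labelled.
      b=0
a=0:    L
a=1:    W
a=2:    W
a=3:    L
a=4:    W
Cells with no legal move (terminal, hence L): (0,0).
The remaining L cells, each justified by listing all of its moves:
(3,0): →(2,0)(W), (1,0)(W) — all W, so L
Every other cell has at least one move into one of the L cells above, so it is W.
From (4,0), the L positions reachable in one move are: (3,0).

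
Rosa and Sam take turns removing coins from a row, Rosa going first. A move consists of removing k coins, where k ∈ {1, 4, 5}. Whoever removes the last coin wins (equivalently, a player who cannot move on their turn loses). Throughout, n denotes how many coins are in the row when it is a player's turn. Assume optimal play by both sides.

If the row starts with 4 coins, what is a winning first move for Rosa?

Positions with no move are L. A position that does have a move is losing for the player to move precisely when every available move leads to a winning position for the opponent. Fill in the labels:
n=0: no move → L
n=1: reaches L-position 0 → W
n=2: only reaches 1(W), which is W → L
n=3: reaches L-position 2 → W
n=4: reaches L-position 0 → W
From 4, the L positions reachable in one move are: 0.

Remove 4, leaving 0.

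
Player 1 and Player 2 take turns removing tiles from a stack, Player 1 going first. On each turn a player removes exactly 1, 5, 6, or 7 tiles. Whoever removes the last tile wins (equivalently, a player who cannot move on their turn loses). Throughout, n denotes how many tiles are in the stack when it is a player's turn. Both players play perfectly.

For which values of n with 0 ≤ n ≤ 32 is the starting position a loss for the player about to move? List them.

0, 2, 4, 12, 14, 16, 24, 26, 28

Positions with no move are L. A position that does have a move is losing for the player to move precisely when every available move leads to a winning position for the opponent. Fill in the labels:
n=0: no move → L
n=1: W (go to 0, an L position)
n=2: L (sole option 1(W) is W)
n=3: W (go to 2, an L position)
n=4: L (sole option 3(W) is W)
n=5: W (go to 4, an L position)
n=6: W (go to 0, an L position)
n=7: W (go to 2, an L position)
n=8: W (go to 2, an L position)
n=9: W (go to 4, an L position)
n=10: W (go to 4, an L position)
n=11: W (go to 4, an L position)
n=12: L (options 11(W), 7(W), 6(W), 5(W) are all W)
n=13: W (go to 12, an L position)
n=14: L (options 13(W), 9(W), 8(W), 7(W) are all W)
n=15: W (go to 14, an L position)
n=16: L (options 15(W), 11(W), 10(W), 9(W) are all W)
n=17: W (go to 16, an L position)
n=18: W (go to 12, an L position)
n=19: W (go to 14, an L position)
n=20: W (go to 14, an L position)
n=21: W (go to 16, an L position)
n=22: W (go to 16, an L position)
n=23: W (go to 16, an L position)
n=24: L (options 23(W), 19(W), 18(W), 17(W) are all W)
n=25: W (go to 24, an L position)
n=26: L (options 25(W), 21(W), 20(W), 19(W) are all W)
n=27: W (go to 26, an L position)
n=28: L (options 27(W), 23(W), 22(W), 21(W) are all W)
n=29: W (go to 28, an L position)
n=30: W (go to 24, an L position)
n=31: W (go to 26, an L position)
n=32: W (go to 26, an L position)
Reading off the rows marked L gives the requested list; there are 9 such values of n.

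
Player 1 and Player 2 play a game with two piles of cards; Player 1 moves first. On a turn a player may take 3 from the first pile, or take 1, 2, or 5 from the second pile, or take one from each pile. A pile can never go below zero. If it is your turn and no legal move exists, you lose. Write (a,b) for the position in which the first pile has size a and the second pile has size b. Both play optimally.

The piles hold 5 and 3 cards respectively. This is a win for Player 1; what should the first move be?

Compute win/loss labels from the base case upward. A position with no move is L. Any other position is W if it can reach an L in one move, else L.
No move ever increases a pile, so every position that can arise here has a ≤ 5 and b ≤ 3; it is enough to label the cells with 0 ≤ a ≤ 5 and 0 ≤ b ≤ 3.
Every move lowers a or b (never raises either), so fill the grid row by row in increasing a, and left to right within a row: each cell's successors are then already labelled.
      b=0  b=1  b=2  b=3
a=0:    L    W    W    L
a=1:    L    W    W    L
a=2:    L    W    W    L
a=3:    W    W    L    W
a=4:    W    L    W    W
a=5:    W    L    W    W
Cells with no legal move (terminal, hence L): (0,0), (1,0), (2,0).
The remaining L cells, each justified by listing all of its moves:
(0,3): only reaches (0,2)(W), (0,1)(W), all W → L
(1,3): only reaches (1,2)(W), (1,1)(W), (0,2)(W), all W → L
(2,3): only reaches (2,2)(W), (2,1)(W), (1,2)(W), all W → L
(3,2): only reaches (0,2)(W), (3,1)(W), (3,0)(W), (2,1)(W), all W → L
(4,1): only reaches (1,1)(W), (4,0)(W), (3,0)(W), all W → L
(5,1): only reaches (2,1)(W), (5,0)(W), (4,0)(W), all W → L
Every other cell has at least one move into one of the L cells above, so it is W.
From (5,3), the L positions reachable in one move are: (2,3), (5,1). Any move reaching one of these is winning.

Move to (2,3).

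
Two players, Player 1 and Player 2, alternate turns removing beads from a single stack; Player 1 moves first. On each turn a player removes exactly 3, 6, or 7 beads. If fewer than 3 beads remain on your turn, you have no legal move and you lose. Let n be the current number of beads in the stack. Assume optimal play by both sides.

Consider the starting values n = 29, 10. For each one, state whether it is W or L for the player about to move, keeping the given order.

Use the standard recursion: the mover loses at a terminal position; elsewhere, the mover wins exactly when some move hands the opponent an L position.
n=0: no move → L
n=1: no move → L
n=2: no move → L
n=3: reaches L-position 0 → W
n=4: reaches L-position 1 → W
n=5: reaches L-position 2 → W
n=6: reaches L-position 0 → W
n=7: reaches L-position 1 → W
n=8: reaches L-position 2 → W
n=9: reaches L-position 2 → W
n=10: only reaches 7(W), 4(W), 3(W), all W → L
n=11: only reaches 8(W), 5(W), 4(W), all W → L
n=12: only reaches 9(W), 6(W), 5(W), all W → L
n=13: reaches L-position 10 → W
n=14: reaches L-position 11 → W
n=15: reaches L-position 12 → W
n=16: reaches L-position 10 → W
n=17: reaches L-position 11 → W
n=18: reaches L-position 12 → W
n=19: reaches L-position 12 → W
n=20: only reaches 17(W), 14(W), 13(W), all W → L
n=21: only reaches 18(W), 15(W), 14(W), all W → L
n=22: only reaches 19(W), 16(W), 15(W), all W → L
n=23: reaches L-position 20 → W
n=24: reaches L-position 21 → W
n=25: reaches L-position 22 → W
n=26: reaches L-position 20 → W
n=27: reaches L-position 21 → W
n=28: reaches L-position 22 → W
n=29: reaches L-position 22 → W

29: W, 10: L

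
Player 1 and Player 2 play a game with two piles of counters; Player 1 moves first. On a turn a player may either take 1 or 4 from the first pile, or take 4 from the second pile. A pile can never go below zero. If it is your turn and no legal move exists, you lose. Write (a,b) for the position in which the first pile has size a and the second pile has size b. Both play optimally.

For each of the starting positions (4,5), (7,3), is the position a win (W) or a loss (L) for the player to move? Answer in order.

Use the standard recursion: the mover loses at a terminal position; elsewhere, the mover wins exactly when some move hands the opponent an L position.
No move ever increases a pile, so every position that can arise here has a ≤ 7 and b ≤ 5; it is enough to label the cells with 0 ≤ a ≤ 7 and 0 ≤ b ≤ 5.
Every move lowers a or b (never raises either), so fill the grid row by row in increasing a, and left to right within a row: each cell's successors are then already labelled.
      b=0  b=1  b=2  b=3  b=4  b=5
a=0:    L    L    L    L    W    W
a=1:    W    W    W    W    L    L
a=2:    L    L    L    L    W    W
a=3:    W    W    W    W    L    L
a=4:    W    W    W    W    W    W
a=5:    L    L    L    L    W    W
a=6:    W    W    W    W    L    L
a=7:    L    L    L    L    W    W
Cells with no legal move (terminal, hence L): (0,0), (0,1), (0,2), (0,3).
The remaining L cells, each justified by listing all of its moves:
(1,4): only reaches (0,4)(W), (1,0)(W), all W → L
(1,5): only reaches (0,5)(W), (1,1)(W), all W → L
(2,0): only reaches (1,0)(W), which is W → L
(2,1): only reaches (1,1)(W), which is W → L
(2,2): only reaches (1,2)(W), which is W → L
(2,3): only reaches (1,3)(W), which is W → L
(3,4): only reaches (2,4)(W), (3,0)(W), all W → L
(3,5): only reaches (2,5)(W), (3,1)(W), all W → L
(5,0): only reaches (4,0)(W), (1,0)(W), all W → L
(5,1): only reaches (4,1)(W), (1,1)(W), all W → L
(5,2): only reaches (4,2)(W), (1,2)(W), all W → L
(5,3): only reaches (4,3)(W), (1,3)(W), all W → L
(6,4): only reaches (5,4)(W), (2,4)(W), (6,0)(W), all W → L
(6,5): only reaches (5,5)(W), (2,5)(W), (6,1)(W), all W → L
(7,0): only reaches (6,0)(W), (3,0)(W), all W → L
(7,1): only reaches (6,1)(W), (3,1)(W), all W → L
(7,2): only reaches (6,2)(W), (3,2)(W), all W → L
(7,3): only reaches (6,3)(W), (3,3)(W), all W → L
Every other cell has at least one move into one of the L cells above, so it is W.
(4,5): the move to (3,5) reaches an L cell, so W
(7,3): one of the L cells justified above, so L

(4,5): W, (7,3): L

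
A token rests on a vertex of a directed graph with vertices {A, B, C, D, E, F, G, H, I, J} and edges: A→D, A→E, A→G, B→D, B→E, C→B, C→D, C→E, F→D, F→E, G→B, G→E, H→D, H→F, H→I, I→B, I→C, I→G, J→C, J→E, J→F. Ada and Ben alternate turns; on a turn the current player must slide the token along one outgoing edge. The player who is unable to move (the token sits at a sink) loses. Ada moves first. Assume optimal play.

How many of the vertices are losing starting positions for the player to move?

3

Work bottom-up. With no move the player to move loses. Otherwise the position is W if at least one move leads to an L position for the opponent, and L if every move leads to a W.
Every edge goes from a vertex to one that appears earlier in the order E, D, B, C, G, F, I, A, H, J, so processing vertices in that order labels each vertex after all of its successors.
E: no outgoing edge → L
D: no outgoing edge → L
B: →D(L), so W
C: →D(L), so W
G: →E(L), so W
F: →D(L), so W
I: →G(W), C(W), B(W) — all W, so L
A: →D(L), so W
H: →I(L), so W
J: →E(L), so W
The L vertices are D, E, I; that is 3 in all.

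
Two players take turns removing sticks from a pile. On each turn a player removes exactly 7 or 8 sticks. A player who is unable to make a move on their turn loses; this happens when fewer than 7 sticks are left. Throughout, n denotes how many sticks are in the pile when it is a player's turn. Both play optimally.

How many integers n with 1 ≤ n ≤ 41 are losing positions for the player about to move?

20

Build the W/L table. Terminal = L. A non-terminal position is W if it has a move to some L; otherwise it is L.
n=0: no move → L
n=1: no move → L
n=2: no move → L
n=3: no move → L
n=4: no move → L
n=5: no move → L
n=6: no move → L
n=7: can move to 0, which is L ⇒ W
n=8: can move to 1, which is L ⇒ W
n=9: can move to 2, which is L ⇒ W
n=10: can move to 3, which is L ⇒ W
n=11: can move to 4, which is L ⇒ W
n=12: can move to 5, which is L ⇒ W
n=13: can move to 6, which is L ⇒ W
n=14: can move to 6, which is L ⇒ W
n=15: moves to 8(W), 7(W); every one is W ⇒ L
n=16: moves to 9(W), 8(W); every one is W ⇒ L
n=17: moves to 10(W), 9(W); every one is W ⇒ L
n=18: moves to 11(W), 10(W); every one is W ⇒ L
n=19: moves to 12(W), 11(W); every one is W ⇒ L
n=20: moves to 13(W), 12(W); every one is W ⇒ L
n=21: moves to 14(W), 13(W); every one is W ⇒ L
n=22: can move to 15, which is L ⇒ W
n=23: can move to 16, which is L ⇒ W
n=24: can move to 17, which is L ⇒ W
n=25: can move to 18, which is L ⇒ W
n=26: can move to 19, which is L ⇒ W
n=27: can move to 20, which is L ⇒ W
n=28: can move to 21, which is L ⇒ W
n=29: can move to 21, which is L ⇒ W
n=30: moves to 23(W), 22(W); every one is W ⇒ L
n=31: moves to 24(W), 23(W); every one is W ⇒ L
n=32: moves to 25(W), 24(W); every one is W ⇒ L
n=33: moves to 26(W), 25(W); every one is W ⇒ L
n=34: moves to 27(W), 26(W); every one is W ⇒ L
n=35: moves to 28(W), 27(W); every one is W ⇒ L
n=36: moves to 29(W), 28(W); every one is W ⇒ L
n=37: can move to 30, which is L ⇒ W
n=38: can move to 31, which is L ⇒ W
n=39: can move to 32, which is L ⇒ W
n=40: can move to 33, which is L ⇒ W
n=41: can move to 34, which is L ⇒ W
L entries with 1 ≤ n ≤ 41 (n=0 is outside the asked range and is not counted): n = 1, 2, 3, 4, 5, 6, 15, 16, 17, 18, 19, 20, 21, 30, 31, 32, 33, 34, 35, 36; that makes 20.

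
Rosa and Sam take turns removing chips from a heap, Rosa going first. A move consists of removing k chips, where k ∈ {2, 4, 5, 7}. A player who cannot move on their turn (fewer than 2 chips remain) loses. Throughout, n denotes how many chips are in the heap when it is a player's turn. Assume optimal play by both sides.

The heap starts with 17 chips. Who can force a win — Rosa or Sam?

Label each position W (a win for the player to move) or L (a loss). A position with no legal move is L; any other position is W exactly when some move reaches an L, and L when every move reaches a W.
n=0: no move → L
n=1: no move → L
n=2: W (go to 0, an L position)
n=3: W (go to 1, an L position)
n=4: W (go to 0, an L position)
n=5: W (go to 1, an L position)
n=6: W (go to 1, an L position)
n=7: W (go to 0, an L position)
n=8: W (go to 1, an L position)
n=9: L (options 7(W), 5(W), 4(W), 2(W) are all W)
n=10: L (options 8(W), 6(W), 5(W), 3(W) are all W)
n=11: W (go to 9, an L position)
n=12: W (go to 10, an L position)
n=13: W (go to 9, an L position)
n=14: W (go to 10, an L position)
n=15: W (go to 10, an L position)
n=16: W (go to 9, an L position)
n=17: W (go to 10, an L position)
The starting position 17 is W: Rosa should remove 7, leaving 10, handing over an L position.

Rosa wins.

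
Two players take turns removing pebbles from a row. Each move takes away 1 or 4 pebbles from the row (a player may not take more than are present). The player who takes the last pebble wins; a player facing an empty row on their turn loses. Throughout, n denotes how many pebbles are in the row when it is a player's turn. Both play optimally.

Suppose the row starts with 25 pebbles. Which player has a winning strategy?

Positions with no move are L. A position that does have a move is losing for the player to move precisely when every available move leads to a winning position for the opponent. Fill in the labels:
n=0: no move → L
n=1: can move to 0, which is L ⇒ W
n=2: the only move is to 1(W), a W ⇒ L
n=3: can move to 2, which is L ⇒ W
n=4: can move to 0, which is L ⇒ W
n=5: moves to 4(W), 1(W); every one is W ⇒ L
n=6: can move to 5, which is L ⇒ W
n=7: moves to 6(W), 3(W); every one is W ⇒ L
n=8: can move to 7, which is L ⇒ W
n=9: can move to 5, which is L ⇒ W
n=10: moves to 9(W), 6(W); every one is W ⇒ L
n=11: can move to 10, which is L ⇒ W
n=12: moves to 11(W), 8(W); every one is W ⇒ L
n=13: can move to 12, which is L ⇒ W
n=14: can move to 10, which is L ⇒ W
n=15: moves to 14(W), 11(W); every one is W ⇒ L
n=16: can move to 15, which is L ⇒ W
n=17: moves to 16(W), 13(W); every one is W ⇒ L
n=18: can move to 17, which is L ⇒ W
n=19: can move to 15, which is L ⇒ W
n=20: moves to 19(W), 16(W); every one is W ⇒ L
n=21: can move to 20, which is L ⇒ W
n=22: moves to 21(W), 18(W); every one is W ⇒ L
n=23: can move to 22, which is L ⇒ W
n=24: can move to 20, which is L ⇒ W
n=25: moves to 24(W), 21(W); every one is W ⇒ L
Every move from 25 reaches a W position, so the mover loses.

The second player wins.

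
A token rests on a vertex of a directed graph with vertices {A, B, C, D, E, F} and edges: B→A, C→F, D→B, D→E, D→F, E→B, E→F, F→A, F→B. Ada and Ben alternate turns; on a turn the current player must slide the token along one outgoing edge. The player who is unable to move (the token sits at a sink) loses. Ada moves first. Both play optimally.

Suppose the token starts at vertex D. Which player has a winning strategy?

Build the W/L table. Terminal = L. A non-terminal position is W if it has a move to some L; otherwise it is L.
Every edge goes from a vertex to one that appears earlier in the order A, B, F, E, C, D, so processing vertices in that order labels each vertex after all of its successors.
A: no outgoing edge → L
B: W (go to A, an L position)
F: W (go to A, an L position)
E: L (options F(W), B(W) are all W)
C: L (sole option F(W) is W)
D: W (go to E, an L position)
The starting position D is W: Ada should move to E, handing over an L position.

Ada wins.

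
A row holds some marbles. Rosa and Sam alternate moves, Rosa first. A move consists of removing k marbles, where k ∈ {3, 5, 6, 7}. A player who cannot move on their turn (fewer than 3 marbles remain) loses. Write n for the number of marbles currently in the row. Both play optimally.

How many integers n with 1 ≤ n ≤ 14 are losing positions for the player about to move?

Use the standard recursion: the mover loses at a terminal position; elsewhere, the mover wins exactly when some move hands the opponent an L position.
n=0: no move → L
n=1: no move → L
n=2: no move → L
n=3: reaches L-position 0 → W
n=4: reaches L-position 1 → W
n=5: reaches L-position 2 → W
n=6: reaches L-position 1 → W
n=7: reaches L-position 2 → W
n=8: reaches L-position 2 → W
n=9: reaches L-position 2 → W
n=10: only reaches 7(W), 5(W), 4(W), 3(W), all W → L
n=11: only reaches 8(W), 6(W), 5(W), 4(W), all W → L
n=12: only reaches 9(W), 7(W), 6(W), 5(W), all W → L
n=13: reaches L-position 10 → W
n=14: reaches L-position 11 → W
L entries with 1 ≤ n ≤ 14 (n=0 is outside the asked range and is not counted): n = 1, 2, 10, 11, 12; that makes 5.

5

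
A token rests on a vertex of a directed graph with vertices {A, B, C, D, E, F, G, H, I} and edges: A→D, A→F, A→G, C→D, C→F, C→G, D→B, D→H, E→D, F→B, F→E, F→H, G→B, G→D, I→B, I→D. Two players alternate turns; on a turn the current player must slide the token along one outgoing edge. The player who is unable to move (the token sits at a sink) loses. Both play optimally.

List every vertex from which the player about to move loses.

A, B, C, E, H

Positions with no move are L. A position that does have a move is losing for the player to move precisely when every available move leads to a winning position for the opponent. Fill in the labels:
Every edge goes from a vertex to one that appears earlier in the order H, B, D, G, E, F, C, I, A, so processing vertices in that order labels each vertex after all of its successors.
H: no outgoing edge → L
B: no outgoing edge → L
D: reaches L-position B → W
G: reaches L-position B → W
E: only reaches D(W), which is W → L
F: reaches L-position E → W
C: only reaches F(W), G(W), D(W), all W → L
I: reaches L-position B → W
A: only reaches F(W), G(W), D(W), all W → L
Reading off the rows marked L gives the requested list; there are 5 such vertices.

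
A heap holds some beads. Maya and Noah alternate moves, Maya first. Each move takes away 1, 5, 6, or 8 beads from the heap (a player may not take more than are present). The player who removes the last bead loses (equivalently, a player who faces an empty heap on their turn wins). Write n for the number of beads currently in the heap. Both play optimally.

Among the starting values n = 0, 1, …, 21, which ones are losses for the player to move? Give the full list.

1, 3, 5, 12, 14, 16

Label each position W (a win for the player to move) or L (a loss). A position with no legal move is W; any other position is W exactly when some move reaches an L, and L when every move reaches a W.
n=0: no move; the opponent has just taken the last bead and therefore loses → W
n=1: only reaches 0(W), which is W → L
n=2: reaches L-position 1 → W
n=3: only reaches 2(W), which is W → L
n=4: reaches L-position 3 → W
n=5: only reaches 4(W), 0(W), all W → L
n=6: reaches L-position 5 → W
n=7: reaches L-position 1 → W
n=8: reaches L-position 3 → W
n=9: reaches L-position 3 → W
n=10: reaches L-position 5 → W
n=11: reaches L-position 5 → W
n=12: only reaches 11(W), 7(W), 6(W), 4(W), all W → L
n=13: reaches L-position 12 → W
n=14: only reaches 13(W), 9(W), 8(W), 6(W), all W → L
n=15: reaches L-position 14 → W
n=16: only reaches 15(W), 11(W), 10(W), 8(W), all W → L
n=17: reaches L-position 16 → W
n=18: reaches L-position 12 → W
n=19: reaches L-position 14 → W
n=20: reaches L-position 14 → W
n=21: reaches L-position 16 → W
The losing starting values of n are exactly the entries labelled L in this table (6 of them).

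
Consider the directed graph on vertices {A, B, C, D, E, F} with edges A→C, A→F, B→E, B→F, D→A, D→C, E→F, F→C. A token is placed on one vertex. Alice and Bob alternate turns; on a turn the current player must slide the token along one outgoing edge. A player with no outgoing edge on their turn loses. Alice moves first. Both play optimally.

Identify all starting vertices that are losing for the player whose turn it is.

Work bottom-up. With no move the player to move loses. Otherwise the position is W if at least one move leads to an L position for the opponent, and L if every move leads to a W.
Every edge goes from a vertex to one that appears earlier in the order C, F, A, E, D, B, so processing vertices in that order labels each vertex after all of its successors.
C: no outgoing edge → L
F: can move to C, which is L ⇒ W
A: can move to C, which is L ⇒ W
E: the only move is to F(W), a W ⇒ L
D: can move to C, which is L ⇒ W
B: can move to E, which is L ⇒ W
The losing starting vertices are exactly the entries labelled L in this table (2 of them).

C, E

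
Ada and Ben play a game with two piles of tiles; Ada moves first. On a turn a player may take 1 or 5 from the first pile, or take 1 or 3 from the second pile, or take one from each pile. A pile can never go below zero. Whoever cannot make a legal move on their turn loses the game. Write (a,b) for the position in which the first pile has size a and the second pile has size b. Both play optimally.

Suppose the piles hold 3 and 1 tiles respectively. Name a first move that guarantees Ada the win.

Build the W/L table. Terminal = L. A non-terminal position is W if it has a move to some L; otherwise it is L.
No move ever increases a pile, so every position that can arise here has a ≤ 3 and b ≤ 1; it is enough to label the cells with 0 ≤ a ≤ 3 and 0 ≤ b ≤ 1.
Every move lowers a or b (never raises either), so fill the grid row by row in increasing a, and left to right within a row: each cell's successors are then already labelled.
      b=0  b=1
a=0:    L    W
a=1:    W    W
a=2:    L    W
a=3:    W    W
Cells with no legal move (terminal, hence L): (0,0).
The remaining L cells, each justified by listing all of its moves:
(2,0): only reaches (1,0)(W), which is W → L
Every other cell has at least one move into one of the L cells above, so it is W.
From (3,1), the L positions reachable in one move are: (2,0).

Move to (2,0).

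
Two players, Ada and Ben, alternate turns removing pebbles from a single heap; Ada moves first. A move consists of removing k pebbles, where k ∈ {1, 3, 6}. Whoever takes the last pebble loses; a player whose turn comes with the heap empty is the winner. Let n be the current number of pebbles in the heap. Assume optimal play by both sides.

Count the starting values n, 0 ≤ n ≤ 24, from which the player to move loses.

Classify positions by backward induction: terminal positions (no move available) are W. From any other position, the mover wins iff some move reaches an L.
n=0: no move; the opponent has just taken the last pebble and therefore loses → W
n=1: →0(W) only, which is W, so L
n=2: →1(L), so W
n=3: →2(W), 0(W) — all W, so L
n=4: →3(L), so W
n=5: →4(W), 2(W) — all W, so L
n=6: →5(L), so W
n=7: →1(L), so W
n=8: →5(L), so W
n=9: →3(L), so W
n=10: →9(W), 7(W), 4(W) — all W, so L
n=11: →10(L), so W
n=12: →11(W), 9(W), 6(W) — all W, so L
n=13: →12(L), so W
n=14: →13(W), 11(W), 8(W) — all W, so L
n=15: →14(L), so W
n=16: →10(L), so W
n=17: →14(L), so W
n=18: →12(L), so W
n=19: →18(W), 16(W), 13(W) — all W, so L
n=20: →19(L), so W
n=21: →20(W), 18(W), 15(W) — all W, so L
n=22: →21(L), so W
n=23: →22(W), 20(W), 17(W) — all W, so L
n=24: →23(L), so W
L entries with 0 ≤ n ≤ 24: n = 1, 3, 5, 10, 12, 14, 19, 21, 23; that makes 9.

9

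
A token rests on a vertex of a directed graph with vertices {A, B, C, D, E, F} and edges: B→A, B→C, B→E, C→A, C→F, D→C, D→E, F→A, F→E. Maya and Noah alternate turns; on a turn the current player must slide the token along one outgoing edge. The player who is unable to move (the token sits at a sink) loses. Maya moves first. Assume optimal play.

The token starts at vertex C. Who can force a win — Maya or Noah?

Build the W/L table. Terminal = L. A non-terminal position is W if it has a move to some L; otherwise it is L.
Every edge goes from a vertex to one that appears earlier in the order E, A, F, C, D, B, so processing vertices in that order labels each vertex after all of its successors.
E: no outgoing edge → L
A: no outgoing edge → L
F: reaches L-position A → W
C: reaches L-position A → W
D: reaches L-position E → W
B: reaches L-position A → W
The starting position C is W: Maya should move to A, handing over an L position.

Maya wins.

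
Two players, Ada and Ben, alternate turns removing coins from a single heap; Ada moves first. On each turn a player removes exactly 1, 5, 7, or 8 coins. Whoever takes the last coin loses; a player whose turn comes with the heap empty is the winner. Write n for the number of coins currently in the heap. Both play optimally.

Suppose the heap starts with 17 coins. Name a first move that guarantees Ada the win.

Remove 1, leaving 16.

Label each position W (a win for the player to move) or L (a loss). A position with no legal move is W; any other position is W exactly when some move reaches an L, and L when every move reaches a W.
n=0: no move; the opponent has just taken the last coin and therefore loses → W
n=1: only reaches 0(W), which is W → L
n=2: reaches L-position 1 → W
n=3: only reaches 2(W), which is W → L
n=4: reaches L-position 3 → W
n=5: only reaches 4(W), 0(W), all W → L
n=6: reaches L-position 5 → W
n=7: only reaches 6(W), 2(W), 0(W), all W → L
n=8: reaches L-position 7 → W
n=9: reaches L-position 1 → W
n=10: reaches L-position 5 → W
n=11: reaches L-position 3 → W
n=12: reaches L-position 7 → W
n=13: reaches L-position 5 → W
n=14: reaches L-position 7 → W
n=15: reaches L-position 7 → W
n=16: only reaches 15(W), 11(W), 9(W), 8(W), all W → L
n=17: reaches L-position 16 → W
From 17, the L positions reachable in one move are: 16.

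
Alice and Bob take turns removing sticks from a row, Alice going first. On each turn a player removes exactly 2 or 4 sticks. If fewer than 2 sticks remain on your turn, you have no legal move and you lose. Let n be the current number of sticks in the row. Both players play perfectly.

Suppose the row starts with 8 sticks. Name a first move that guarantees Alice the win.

Build the W/L table. Terminal = L. A non-terminal position is W if it has a move to some L; otherwise it is L.
n=0: no move → L
n=1: no move → L
n=2: can move to 0, which is L ⇒ W
n=3: can move to 1, which is L ⇒ W
n=4: can move to 0, which is L ⇒ W
n=5: can move to 1, which is L ⇒ W
n=6: moves to 4(W), 2(W); every one is W ⇒ L
n=7: moves to 5(W), 3(W); every one is W ⇒ L
n=8: can move to 6, which is L ⇒ W
From 8, the L positions reachable in one move are: 6.

Remove 2, leaving 6.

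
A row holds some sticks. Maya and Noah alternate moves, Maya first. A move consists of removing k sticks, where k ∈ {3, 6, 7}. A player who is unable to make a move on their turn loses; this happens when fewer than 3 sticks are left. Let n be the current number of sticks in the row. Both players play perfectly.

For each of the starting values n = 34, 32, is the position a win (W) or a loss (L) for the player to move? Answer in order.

34: W, 32: L

Positions with no move are L. A position that does have a move is losing for the player to move precisely when every available move leads to a winning position for the opponent. Fill in the labels:
n=0: no move → L
n=1: no move → L
n=2: no move → L
n=3: W (go to 0, an L position)
n=4: W (go to 1, an L position)
n=5: W (go to 2, an L position)
n=6: W (go to 0, an L position)
n=7: W (go to 1, an L position)
n=8: W (go to 2, an L position)
n=9: W (go to 2, an L position)
n=10: L (options 7(W), 4(W), 3(W) are all W)
n=11: L (options 8(W), 5(W), 4(W) are all W)
n=12: L (options 9(W), 6(W), 5(W) are all W)
n=13: W (go to 10, an L position)
n=14: W (go to 11, an L position)
n=15: W (go to 12, an L position)
n=16: W (go to 10, an L position)
n=17: W (go to 11, an L position)
n=18: W (go to 12, an L position)
n=19: W (go to 12, an L position)
n=20: L (options 17(W), 14(W), 13(W) are all W)
n=21: L (options 18(W), 15(W), 14(W) are all W)
n=22: L (options 19(W), 16(W), 15(W) are all W)
n=23: W (go to 20, an L position)
n=24: W (go to 21, an L position)
n=25: W (go to 22, an L position)
n=26: W (go to 20, an L position)
n=27: W (go to 21, an L position)
n=28: W (go to 22, an L position)
n=29: W (go to 22, an L position)
n=30: L (options 27(W), 24(W), 23(W) are all W)
n=31: L (options 28(W), 25(W), 24(W) are all W)
n=32: L (options 29(W), 26(W), 25(W) are all W)
n=33: W (go to 30, an L position)
n=34: W (go to 31, an L position)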